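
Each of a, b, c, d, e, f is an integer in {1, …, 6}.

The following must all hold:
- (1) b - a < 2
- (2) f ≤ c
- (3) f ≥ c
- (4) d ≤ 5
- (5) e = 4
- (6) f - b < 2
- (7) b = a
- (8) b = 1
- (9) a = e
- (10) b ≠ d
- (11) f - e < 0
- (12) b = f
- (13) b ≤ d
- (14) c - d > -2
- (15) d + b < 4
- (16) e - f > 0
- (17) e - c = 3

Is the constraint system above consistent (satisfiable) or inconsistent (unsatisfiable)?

Unsatisfiable

Constraint 8 fixes b = 1 and constraint 5 fixes e = 4. Constraints 7 and 9 give b = a = e, so b = e. But 1 ≠ 4 — contradiction.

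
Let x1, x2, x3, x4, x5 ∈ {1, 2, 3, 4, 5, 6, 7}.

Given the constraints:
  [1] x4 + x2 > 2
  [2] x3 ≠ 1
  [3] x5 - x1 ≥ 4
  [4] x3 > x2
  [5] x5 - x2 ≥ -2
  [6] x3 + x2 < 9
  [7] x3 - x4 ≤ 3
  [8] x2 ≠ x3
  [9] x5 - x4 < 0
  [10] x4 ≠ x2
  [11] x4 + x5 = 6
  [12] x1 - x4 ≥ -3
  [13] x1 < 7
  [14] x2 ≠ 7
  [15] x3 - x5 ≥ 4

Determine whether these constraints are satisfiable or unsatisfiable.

Unsatisfiable

Constraints 3, 7, 12, and 15 give x1 − x4 ≥ -3, x4 − x3 ≥ -3, x3 − x5 ≥ 4, x5 − x1 ≥ 4.
Adding all 4 inequalities: the left sides telescope to 0, and the right sides sum to (-3) + (-3) + 4 + 4 = 2. So 0 ≥ 2, which is false.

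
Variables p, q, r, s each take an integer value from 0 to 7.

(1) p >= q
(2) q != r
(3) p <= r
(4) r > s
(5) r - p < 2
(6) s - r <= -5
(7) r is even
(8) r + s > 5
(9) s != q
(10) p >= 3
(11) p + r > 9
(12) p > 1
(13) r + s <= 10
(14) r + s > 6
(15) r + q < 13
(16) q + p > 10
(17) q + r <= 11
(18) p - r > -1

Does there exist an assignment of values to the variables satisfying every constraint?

Satisfiable

Try p = 6, q = 5, r = 6, s = 1.
Check constraint 5: r - p = 0; constraint 6: s - r = -5. The remaining constraints are straightforward to verify.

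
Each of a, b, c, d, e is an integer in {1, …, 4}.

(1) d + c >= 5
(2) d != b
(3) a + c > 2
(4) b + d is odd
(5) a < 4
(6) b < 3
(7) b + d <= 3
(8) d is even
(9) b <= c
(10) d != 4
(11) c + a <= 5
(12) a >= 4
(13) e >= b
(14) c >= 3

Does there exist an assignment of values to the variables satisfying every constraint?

From constraint 14: c ≥ 3. From constraint 12: a ≥ 4. Hence c + a ≥ 7. But constraint 11 requires c + a ≤ 5, and 5 < 7. Contradiction.

Unsatisfiable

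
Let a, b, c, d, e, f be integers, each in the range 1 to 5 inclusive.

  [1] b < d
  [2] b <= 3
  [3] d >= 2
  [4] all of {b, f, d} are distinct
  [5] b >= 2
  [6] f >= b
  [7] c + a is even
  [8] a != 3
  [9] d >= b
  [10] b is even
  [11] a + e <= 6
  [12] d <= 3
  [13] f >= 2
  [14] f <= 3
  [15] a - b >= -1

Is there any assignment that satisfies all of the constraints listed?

Constraints 2, 3, 5, 12, 13, and 14 confine each of b, f, d to the 2 values {2, 3}.
Constraint 4 requires all 3 of them to be distinct, but only 2 values are available — impossible by the pigeonhole principle.

Unsatisfiable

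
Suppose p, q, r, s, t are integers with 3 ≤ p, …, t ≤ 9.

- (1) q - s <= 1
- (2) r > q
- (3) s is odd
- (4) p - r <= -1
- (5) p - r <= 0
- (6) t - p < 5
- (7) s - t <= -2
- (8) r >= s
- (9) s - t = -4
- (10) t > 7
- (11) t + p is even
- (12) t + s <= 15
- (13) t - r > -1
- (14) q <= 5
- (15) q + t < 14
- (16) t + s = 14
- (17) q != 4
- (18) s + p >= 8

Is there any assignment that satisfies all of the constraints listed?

Satisfiable

One satisfying assignment is p = 5, q = 3, r = 8, s = 5, t = 9.
For the less obvious constraints — constraint 1: q - s = -2; constraint 4: p - r = -3; constraint 5: p - r = -3 — and the others hold by inspection.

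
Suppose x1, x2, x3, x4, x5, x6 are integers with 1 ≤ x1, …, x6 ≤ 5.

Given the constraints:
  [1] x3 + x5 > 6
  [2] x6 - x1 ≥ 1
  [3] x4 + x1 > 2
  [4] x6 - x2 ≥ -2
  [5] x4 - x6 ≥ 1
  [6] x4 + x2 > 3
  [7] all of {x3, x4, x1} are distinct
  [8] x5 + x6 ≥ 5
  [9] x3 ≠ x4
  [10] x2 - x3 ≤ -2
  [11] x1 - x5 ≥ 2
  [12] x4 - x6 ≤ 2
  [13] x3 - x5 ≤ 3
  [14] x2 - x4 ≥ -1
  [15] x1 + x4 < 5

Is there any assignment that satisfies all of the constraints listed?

Constraints 2, 5, 10, 11, 13, and 14 give x6 − x1 ≥ 1, x1 − x5 ≥ 2, x5 − x3 ≥ -3, x3 − x2 ≥ 2, x2 − x4 ≥ -1, x4 − x6 ≥ 1.
Adding all 6 inequalities: the left sides telescope to 0, and the right sides sum to 1 + 2 + (-3) + 2 + (-1) + 1 = 2. So 0 ≥ 2, which is false.

Unsatisfiable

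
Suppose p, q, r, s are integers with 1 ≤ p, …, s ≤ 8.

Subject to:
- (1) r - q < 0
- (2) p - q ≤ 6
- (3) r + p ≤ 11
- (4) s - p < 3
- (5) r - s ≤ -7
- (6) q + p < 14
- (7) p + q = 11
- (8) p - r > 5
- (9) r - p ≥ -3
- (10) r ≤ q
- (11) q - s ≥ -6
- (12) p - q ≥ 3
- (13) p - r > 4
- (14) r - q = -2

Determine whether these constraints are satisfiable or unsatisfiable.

Unsatisfiable

Constraints 5, 9, 11, and 12 give r − p ≥ -3, p − q ≥ 3, q − s ≥ -6, s − r ≥ 7.
Adding all 4 inequalities: the left sides telescope to 0, and the right sides sum to (-3) + 3 + (-6) + 7 = 1. So 0 ≥ 1, which is false.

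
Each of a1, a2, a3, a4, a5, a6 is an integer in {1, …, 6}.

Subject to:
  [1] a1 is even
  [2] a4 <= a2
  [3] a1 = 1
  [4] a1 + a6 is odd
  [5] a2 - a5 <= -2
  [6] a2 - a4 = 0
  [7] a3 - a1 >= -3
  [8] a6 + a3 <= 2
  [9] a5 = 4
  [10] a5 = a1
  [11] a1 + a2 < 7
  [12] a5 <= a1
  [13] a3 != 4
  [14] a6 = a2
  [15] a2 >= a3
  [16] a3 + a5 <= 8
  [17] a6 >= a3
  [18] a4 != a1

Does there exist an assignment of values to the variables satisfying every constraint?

Unsatisfiable

Constraint 9 fixes a5 = 4 and constraint 3 fixes a1 = 1, but constraint 10 requires a5 = a1. Since 4 ≠ 1, contradiction.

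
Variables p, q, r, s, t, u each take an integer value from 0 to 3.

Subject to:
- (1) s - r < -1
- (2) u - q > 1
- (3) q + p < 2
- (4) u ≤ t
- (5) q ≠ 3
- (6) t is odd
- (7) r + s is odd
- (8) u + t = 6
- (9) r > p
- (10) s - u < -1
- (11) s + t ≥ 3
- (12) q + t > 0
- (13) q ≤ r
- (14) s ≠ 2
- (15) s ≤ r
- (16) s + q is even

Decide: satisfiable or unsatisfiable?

Satisfiable

Take p = 1, q = 0, r = 3, s = 0, t = 3, u = 3. Then constraint 1: s - r = -3; constraint 2: u - q = 3, and every other listed constraint is also met.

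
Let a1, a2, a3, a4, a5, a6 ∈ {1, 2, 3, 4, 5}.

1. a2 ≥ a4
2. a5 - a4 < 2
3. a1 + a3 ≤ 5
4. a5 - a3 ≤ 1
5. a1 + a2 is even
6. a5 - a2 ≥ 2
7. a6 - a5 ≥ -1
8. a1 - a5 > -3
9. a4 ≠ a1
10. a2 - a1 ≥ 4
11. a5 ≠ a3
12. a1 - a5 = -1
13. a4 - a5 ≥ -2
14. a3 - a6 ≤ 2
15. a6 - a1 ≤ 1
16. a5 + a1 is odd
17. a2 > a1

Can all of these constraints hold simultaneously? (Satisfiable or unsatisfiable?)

Unsatisfiable

Constraints 4, 6, 10, 14, and 15 give a1 − a6 ≥ -1, a6 − a3 ≥ -2, a3 − a5 ≥ -1, a5 − a2 ≥ 2, a2 − a1 ≥ 4.
Adding all 5 inequalities: the left sides telescope to 0, and the right sides sum to (-1) + (-2) + (-1) + 2 + 4 = 2. So 0 ≥ 2, which is false.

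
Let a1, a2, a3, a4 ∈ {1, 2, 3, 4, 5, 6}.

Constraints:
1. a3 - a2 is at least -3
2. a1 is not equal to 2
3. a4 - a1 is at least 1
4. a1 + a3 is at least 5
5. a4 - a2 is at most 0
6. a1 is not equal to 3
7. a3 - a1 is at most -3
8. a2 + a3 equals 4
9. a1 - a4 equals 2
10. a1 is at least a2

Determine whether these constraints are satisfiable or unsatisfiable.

Unsatisfiable

Constraints 1, 3, 5, and 7 give a4 − a1 ≥ 1, a1 − a3 ≥ 3, a3 − a2 ≥ -3, a2 − a4 ≥ 0.
Adding all 4 inequalities: the left sides telescope to 0, and the right sides sum to 1 + 3 + (-3) + 0 = 1. So 0 ≥ 1, which is false.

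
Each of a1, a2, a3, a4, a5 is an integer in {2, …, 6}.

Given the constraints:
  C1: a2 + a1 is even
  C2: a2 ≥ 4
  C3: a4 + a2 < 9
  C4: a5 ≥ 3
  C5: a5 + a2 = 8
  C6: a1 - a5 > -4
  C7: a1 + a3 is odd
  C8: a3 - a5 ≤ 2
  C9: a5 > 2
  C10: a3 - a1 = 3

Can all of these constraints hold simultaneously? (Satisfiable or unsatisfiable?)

Setting (a1, a2, a3, a4, a5) = (2, 4, 5, 4, 4) satisfies everything: constraint 3: a4 + a2 = 8; constraint 5: a5 + a2 = 8; constraint 6: a1 - a5 = -2, and the others follow.

Satisfiable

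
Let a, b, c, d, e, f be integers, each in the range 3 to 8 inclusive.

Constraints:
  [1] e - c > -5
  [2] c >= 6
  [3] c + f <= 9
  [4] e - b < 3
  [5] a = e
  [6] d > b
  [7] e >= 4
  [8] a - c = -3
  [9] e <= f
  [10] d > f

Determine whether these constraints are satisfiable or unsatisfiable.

From constraint 2: c ≥ 6. From constraints 7 and 9: f ≥ e ≥ 4. Hence c + f ≥ 10. But constraint 3 requires c + f ≤ 9, and 9 < 10. Contradiction.

Unsatisfiable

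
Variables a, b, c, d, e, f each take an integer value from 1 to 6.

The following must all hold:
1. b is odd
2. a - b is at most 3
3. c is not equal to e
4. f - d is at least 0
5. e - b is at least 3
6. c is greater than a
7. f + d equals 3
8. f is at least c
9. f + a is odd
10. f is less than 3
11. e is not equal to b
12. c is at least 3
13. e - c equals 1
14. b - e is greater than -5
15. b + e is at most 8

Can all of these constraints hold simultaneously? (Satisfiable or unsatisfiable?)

From constraints 8 and 12: f ≥ c and c ≥ 3, so f ≥ 3. From constraint 10: f ≤ 2. But 2 < 3, so no value of f works.

Unsatisfiable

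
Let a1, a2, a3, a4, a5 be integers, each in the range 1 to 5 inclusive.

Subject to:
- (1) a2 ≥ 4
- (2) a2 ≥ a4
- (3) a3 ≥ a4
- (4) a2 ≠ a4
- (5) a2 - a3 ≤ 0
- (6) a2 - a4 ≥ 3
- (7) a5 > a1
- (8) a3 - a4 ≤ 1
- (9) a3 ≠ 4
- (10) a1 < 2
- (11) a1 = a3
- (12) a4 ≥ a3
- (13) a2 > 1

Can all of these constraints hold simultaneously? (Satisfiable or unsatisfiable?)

Constraints 5, 6, and 8 give a4 − a3 ≥ -1, a3 − a2 ≥ 0, a2 − a4 ≥ 3.
Adding all 3 inequalities: the left sides telescope to 0, and the right sides sum to (-1) + 0 + 3 = 2. So 0 ≥ 2, which is false.

Unsatisfiable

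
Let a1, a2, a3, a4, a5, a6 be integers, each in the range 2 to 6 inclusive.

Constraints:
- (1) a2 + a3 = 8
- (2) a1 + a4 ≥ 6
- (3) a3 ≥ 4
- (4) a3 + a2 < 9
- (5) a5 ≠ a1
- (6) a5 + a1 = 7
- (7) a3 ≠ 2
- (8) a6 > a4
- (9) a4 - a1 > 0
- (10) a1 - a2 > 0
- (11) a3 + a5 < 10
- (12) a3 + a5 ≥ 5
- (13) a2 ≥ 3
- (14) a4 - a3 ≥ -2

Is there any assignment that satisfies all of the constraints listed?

Satisfiable

The assignment a1 = 4, a2 = 3, a3 = 5, a4 = 5, a5 = 3, a6 = 6 works:
  constraint 1 holds since a2 + a3 = 8.
  constraint 2 holds since a1 + a4 = 9.
  constraint 4 holds since a3 + a2 = 8.
The rest check out directly.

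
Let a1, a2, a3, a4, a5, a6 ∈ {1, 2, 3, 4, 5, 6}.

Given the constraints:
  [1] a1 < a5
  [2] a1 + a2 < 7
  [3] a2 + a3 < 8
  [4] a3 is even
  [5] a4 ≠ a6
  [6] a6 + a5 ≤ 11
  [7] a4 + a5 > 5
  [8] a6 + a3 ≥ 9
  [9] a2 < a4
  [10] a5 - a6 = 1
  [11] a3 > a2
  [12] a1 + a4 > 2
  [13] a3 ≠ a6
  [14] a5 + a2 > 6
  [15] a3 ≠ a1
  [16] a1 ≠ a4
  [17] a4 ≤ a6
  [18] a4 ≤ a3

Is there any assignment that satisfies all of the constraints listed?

Satisfiable

The assignment a1 = 3, a2 = 1, a3 = 4, a4 = 2, a5 = 6, a6 = 5 works:
  constraint 2 holds since a1 + a2 = 4.
  constraint 3 holds since a2 + a3 = 5.
  constraint 6 holds since a6 + a5 = 11.
The rest check out directly.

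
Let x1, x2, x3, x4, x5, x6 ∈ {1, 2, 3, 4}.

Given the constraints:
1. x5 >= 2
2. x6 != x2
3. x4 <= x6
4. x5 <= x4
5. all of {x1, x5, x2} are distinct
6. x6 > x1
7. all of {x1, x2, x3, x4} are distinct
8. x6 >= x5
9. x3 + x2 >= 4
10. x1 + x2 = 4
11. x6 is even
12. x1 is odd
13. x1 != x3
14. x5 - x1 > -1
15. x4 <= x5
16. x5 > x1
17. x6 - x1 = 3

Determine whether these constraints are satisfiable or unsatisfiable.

Satisfiable

One satisfying assignment is x1 = 1, x2 = 3, x3 = 4, x4 = 2, x5 = 2, x6 = 4.
For the less obvious constraints — constraint 9: x3 + x2 = 7; constraint 10: x1 + x2 = 4; constraint 14: x5 - x1 = 1 — and the others hold by inspection.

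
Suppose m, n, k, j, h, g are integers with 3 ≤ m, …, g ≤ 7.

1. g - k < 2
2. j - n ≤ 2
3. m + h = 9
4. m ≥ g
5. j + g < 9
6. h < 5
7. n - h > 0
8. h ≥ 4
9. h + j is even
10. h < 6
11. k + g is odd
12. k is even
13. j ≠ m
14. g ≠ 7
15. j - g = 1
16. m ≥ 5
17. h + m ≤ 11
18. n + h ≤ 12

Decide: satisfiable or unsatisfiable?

Satisfiable

Take m = 5, n = 5, k = 4, j = 4, h = 4, g = 3. Then constraint 1: g - k = -1; constraint 2: j - n = -1; constraint 3: m + h = 9, and every other listed constraint is also met.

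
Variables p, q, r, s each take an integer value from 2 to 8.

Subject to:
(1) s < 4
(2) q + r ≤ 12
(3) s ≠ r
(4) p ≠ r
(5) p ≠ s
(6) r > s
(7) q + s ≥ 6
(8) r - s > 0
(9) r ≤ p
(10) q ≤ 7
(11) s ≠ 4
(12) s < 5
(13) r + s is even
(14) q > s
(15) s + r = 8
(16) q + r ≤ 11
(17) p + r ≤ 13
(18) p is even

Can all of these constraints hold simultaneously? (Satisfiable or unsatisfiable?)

Setting (p, q, r, s) = (6, 5, 5, 3) satisfies everything: constraint 2: q + r = 10; constraint 7: q + s = 8; constraint 8: r - s = 2, and the others follow.

Satisfiable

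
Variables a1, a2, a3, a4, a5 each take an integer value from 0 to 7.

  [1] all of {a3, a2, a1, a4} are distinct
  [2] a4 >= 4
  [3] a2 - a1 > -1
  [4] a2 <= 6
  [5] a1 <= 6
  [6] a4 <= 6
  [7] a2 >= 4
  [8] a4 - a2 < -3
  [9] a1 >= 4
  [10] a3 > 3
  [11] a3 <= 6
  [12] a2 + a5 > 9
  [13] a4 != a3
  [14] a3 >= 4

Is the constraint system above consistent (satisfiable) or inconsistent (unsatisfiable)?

Constraints 2, 4, 5, 6, 7, 9, 11, and 14 confine each of a3, a2, a1, a4 to the 3 values {4, …, 6}.
Constraint 1 requires all 4 of them to be distinct, but only 3 values are available — impossible by the pigeonhole principle.

Unsatisfiable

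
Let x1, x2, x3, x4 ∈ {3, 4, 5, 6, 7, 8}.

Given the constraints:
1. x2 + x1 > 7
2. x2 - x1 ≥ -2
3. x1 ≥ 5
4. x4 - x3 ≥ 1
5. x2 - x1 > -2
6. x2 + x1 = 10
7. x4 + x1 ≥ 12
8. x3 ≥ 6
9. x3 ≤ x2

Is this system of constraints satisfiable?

From constraints 8 and 9: x2 ≥ x3 ≥ 6. From constraint 3: x1 ≥ 5. Hence x2 + x1 ≥ 11. But constraint 6 requires x2 + x1 = 10, and 10 < 11. Contradiction.

Unsatisfiable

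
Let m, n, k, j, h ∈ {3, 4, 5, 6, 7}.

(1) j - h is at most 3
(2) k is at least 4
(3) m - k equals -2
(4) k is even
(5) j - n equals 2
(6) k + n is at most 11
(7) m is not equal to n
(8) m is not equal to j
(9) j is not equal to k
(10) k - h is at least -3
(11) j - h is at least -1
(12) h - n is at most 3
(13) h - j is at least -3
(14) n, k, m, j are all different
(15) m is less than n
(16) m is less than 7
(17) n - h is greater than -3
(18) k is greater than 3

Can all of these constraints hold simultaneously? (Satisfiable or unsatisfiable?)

Satisfiable

One satisfying assignment is m = 4, n = 5, k = 6, j = 7, h = 7.
For the less obvious constraints — constraint 1: j - h = 0; constraint 3: m - k = -2; constraint 5: j - n = 2 — and the others hold by inspection.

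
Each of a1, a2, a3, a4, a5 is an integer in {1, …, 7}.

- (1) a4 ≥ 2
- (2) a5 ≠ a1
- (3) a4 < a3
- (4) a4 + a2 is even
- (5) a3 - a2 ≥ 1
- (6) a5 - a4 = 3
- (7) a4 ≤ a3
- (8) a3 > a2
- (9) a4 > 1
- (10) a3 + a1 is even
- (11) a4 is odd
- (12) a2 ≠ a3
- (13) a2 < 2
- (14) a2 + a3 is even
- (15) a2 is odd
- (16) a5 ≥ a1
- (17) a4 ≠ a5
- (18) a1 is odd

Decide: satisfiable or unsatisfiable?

Take a1 = 5, a2 = 1, a3 = 5, a4 = 3, a5 = 6. Then constraint 4: a4 + a2 = 4 is even; constraint 5: a3 - a2 = 4; constraint 6: a5 - a4 = 3, and every other listed constraint is also met.

Satisfiable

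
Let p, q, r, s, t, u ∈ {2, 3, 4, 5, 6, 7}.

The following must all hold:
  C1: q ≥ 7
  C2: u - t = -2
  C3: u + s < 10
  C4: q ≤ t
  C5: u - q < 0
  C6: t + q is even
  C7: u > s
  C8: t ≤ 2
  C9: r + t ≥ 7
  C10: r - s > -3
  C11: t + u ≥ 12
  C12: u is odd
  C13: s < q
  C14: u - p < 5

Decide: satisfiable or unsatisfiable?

Unsatisfiable

From constraint 1: q ≥ 7. From constraints 4 and 8: q ≤ t and t ≤ 2, so q ≤ 2. But 2 < 7, so no value of q works.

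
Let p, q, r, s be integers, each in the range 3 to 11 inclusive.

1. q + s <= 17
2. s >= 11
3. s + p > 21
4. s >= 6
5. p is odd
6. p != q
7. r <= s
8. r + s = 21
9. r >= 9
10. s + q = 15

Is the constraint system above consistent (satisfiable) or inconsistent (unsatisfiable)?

The assignment p = 11, q = 4, r = 10, s = 11 works:
  constraint 1 holds since q + s = 15.
  constraint 3 holds since s + p = 22.
The rest check out directly.

Satisfiable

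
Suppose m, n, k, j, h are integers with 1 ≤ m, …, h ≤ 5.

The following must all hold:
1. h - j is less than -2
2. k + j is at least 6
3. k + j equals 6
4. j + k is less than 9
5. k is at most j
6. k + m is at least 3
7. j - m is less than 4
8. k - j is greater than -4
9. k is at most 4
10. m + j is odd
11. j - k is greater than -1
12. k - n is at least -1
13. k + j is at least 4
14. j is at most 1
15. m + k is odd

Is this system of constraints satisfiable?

Unsatisfiable

From constraint 9: k ≤ 4. From constraint 14: j ≤ 1. Hence k + j ≤ 5. But constraint 2 requires k + j ≥ 6, and 6 > 5. Contradiction.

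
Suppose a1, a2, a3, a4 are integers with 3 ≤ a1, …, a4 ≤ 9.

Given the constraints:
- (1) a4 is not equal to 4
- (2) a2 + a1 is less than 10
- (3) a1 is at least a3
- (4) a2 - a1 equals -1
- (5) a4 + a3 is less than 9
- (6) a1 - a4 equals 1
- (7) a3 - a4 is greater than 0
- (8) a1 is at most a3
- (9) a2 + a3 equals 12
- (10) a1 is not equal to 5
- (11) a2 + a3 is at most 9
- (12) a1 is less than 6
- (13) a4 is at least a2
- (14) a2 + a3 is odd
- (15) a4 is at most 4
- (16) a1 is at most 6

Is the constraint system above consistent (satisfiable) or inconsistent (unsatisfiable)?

From constraints 13 and 15: a2 ≤ a4 ≤ 4. From constraints 3 and 16: a3 ≤ a1 ≤ 6. Hence a2 + a3 ≤ 10. But constraint 9 requires a2 + a3 = 12, and 12 > 10. Contradiction.

Unsatisfiable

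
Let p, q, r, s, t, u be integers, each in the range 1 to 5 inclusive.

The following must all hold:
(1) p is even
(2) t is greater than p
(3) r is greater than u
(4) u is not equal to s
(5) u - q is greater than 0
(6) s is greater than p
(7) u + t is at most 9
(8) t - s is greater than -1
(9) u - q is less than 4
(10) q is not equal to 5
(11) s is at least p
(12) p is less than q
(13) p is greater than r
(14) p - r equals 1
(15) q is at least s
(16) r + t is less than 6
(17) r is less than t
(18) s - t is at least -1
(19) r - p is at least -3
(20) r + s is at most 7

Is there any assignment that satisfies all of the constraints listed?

Unsatisfiable

Constraints 3, 5, 6, 13, and 15 give s ≤ q, q < u, u < r, r < p, p < s. Chaining: s ≤ q < u < r < p < s, which forces s < s — impossible.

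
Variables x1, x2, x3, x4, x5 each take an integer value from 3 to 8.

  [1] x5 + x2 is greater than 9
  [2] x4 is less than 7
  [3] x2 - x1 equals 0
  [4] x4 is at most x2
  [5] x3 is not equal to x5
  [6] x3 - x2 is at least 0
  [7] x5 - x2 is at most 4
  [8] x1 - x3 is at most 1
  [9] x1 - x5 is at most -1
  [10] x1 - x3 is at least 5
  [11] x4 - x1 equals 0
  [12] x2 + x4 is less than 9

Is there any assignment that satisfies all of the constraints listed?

Unsatisfiable

Constraints 6, 7, 9, and 10 give x3 − x2 ≥ 0, x2 − x5 ≥ -4, x5 − x1 ≥ 1, x1 − x3 ≥ 5.
Adding all 4 inequalities: the left sides telescope to 0, and the right sides sum to 0 + (-4) + 1 + 5 = 2. So 0 ≥ 2, which is false.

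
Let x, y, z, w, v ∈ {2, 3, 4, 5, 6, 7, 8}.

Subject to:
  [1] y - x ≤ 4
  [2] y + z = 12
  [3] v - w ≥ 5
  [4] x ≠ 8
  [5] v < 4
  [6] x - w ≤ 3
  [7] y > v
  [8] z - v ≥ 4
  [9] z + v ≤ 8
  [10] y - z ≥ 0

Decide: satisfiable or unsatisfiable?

Unsatisfiable

Constraints 1, 3, 6, 8, and 10 give x − y ≥ -4, y − z ≥ 0, z − v ≥ 4, v − w ≥ 5, w − x ≥ -3.
Adding all 5 inequalities: the left sides telescope to 0, and the right sides sum to (-4) + 0 + 4 + 5 + (-3) = 2. So 0 ≥ 2, which is false.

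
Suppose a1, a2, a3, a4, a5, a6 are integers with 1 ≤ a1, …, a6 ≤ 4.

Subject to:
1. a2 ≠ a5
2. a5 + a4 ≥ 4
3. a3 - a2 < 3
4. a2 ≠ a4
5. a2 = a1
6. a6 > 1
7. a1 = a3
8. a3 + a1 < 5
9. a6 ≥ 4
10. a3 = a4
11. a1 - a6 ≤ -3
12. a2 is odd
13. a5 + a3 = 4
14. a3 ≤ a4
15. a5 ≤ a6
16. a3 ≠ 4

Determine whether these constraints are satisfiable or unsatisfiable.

Unsatisfiable

From constraints 5, 7, and 10, a2 = a1 = a3 = a4, so a2 = a4. But constraint 4 says a2 ≠ a4. Contradiction.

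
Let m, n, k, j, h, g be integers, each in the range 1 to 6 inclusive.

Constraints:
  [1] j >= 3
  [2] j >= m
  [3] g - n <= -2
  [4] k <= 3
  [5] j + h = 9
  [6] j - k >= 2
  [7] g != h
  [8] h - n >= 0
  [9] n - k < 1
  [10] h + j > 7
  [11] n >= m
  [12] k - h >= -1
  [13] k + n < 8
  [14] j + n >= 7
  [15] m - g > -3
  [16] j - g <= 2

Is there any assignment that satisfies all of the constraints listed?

Constraints 3, 6, 8, 12, and 16 give k − h ≥ -1, h − n ≥ 0, n − g ≥ 2, g − j ≥ -2, j − k ≥ 2.
Adding all 5 inequalities: the left sides telescope to 0, and the right sides sum to (-1) + 0 + 2 + (-2) + 2 = 1. So 0 ≥ 1, which is false.

Unsatisfiable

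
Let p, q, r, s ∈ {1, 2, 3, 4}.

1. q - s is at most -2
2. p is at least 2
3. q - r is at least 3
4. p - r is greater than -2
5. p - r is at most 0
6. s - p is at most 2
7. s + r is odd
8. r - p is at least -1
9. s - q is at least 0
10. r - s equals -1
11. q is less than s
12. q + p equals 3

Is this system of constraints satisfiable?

Constraints 1, 3, 6, and 8 give r − p ≥ -1, p − s ≥ -2, s − q ≥ 2, q − r ≥ 3.
Adding all 4 inequalities: the left sides telescope to 0, and the right sides sum to (-1) + (-2) + 2 + 3 = 2. So 0 ≥ 2, which is false.

Unsatisfiable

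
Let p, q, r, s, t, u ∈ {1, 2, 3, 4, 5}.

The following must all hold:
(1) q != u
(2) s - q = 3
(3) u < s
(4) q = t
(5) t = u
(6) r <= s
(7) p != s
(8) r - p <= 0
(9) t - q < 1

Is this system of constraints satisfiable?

From constraints 4 and 5, q = t = u, so q = u. But constraint 1 says q ≠ u. Contradiction.

Unsatisfiable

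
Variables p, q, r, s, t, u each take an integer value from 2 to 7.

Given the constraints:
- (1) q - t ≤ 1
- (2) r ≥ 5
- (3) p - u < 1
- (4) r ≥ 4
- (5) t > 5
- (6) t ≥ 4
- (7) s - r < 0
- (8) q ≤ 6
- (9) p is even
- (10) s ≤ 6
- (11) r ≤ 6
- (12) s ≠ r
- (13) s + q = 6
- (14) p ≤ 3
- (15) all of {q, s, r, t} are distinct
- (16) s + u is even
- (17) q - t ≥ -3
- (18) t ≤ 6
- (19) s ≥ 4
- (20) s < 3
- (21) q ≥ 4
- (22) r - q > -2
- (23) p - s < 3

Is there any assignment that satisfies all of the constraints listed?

Unsatisfiable

Constraints 4, 6, 8, 10, 11, 18, 19, and 21 confine each of q, s, r, t to the 3 values {4, …, 6}.
Constraint 15 requires all 4 of them to be distinct, but only 3 values are available — impossible by the pigeonhole principle.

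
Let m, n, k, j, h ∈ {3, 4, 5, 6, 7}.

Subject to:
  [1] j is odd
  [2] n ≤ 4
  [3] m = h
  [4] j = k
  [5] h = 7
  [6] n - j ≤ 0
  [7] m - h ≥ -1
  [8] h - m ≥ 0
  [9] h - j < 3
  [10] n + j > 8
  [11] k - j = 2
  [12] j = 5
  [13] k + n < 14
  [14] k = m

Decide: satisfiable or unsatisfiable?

Unsatisfiable

Constraint 12 fixes j = 5 and constraint 5 fixes h = 7. Constraints 3, 4, and 14 give j = k = m = h, so j = h. But 5 ≠ 7 — contradiction.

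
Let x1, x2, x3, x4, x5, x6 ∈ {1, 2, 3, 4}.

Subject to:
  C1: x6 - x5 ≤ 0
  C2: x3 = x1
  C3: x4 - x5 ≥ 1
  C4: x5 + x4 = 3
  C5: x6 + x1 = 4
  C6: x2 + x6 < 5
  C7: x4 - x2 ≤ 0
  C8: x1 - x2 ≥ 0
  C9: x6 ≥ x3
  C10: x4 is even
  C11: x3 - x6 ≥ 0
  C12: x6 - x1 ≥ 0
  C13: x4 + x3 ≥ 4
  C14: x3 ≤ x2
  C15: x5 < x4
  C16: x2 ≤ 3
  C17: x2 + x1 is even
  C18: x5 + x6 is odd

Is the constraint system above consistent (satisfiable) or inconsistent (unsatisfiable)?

Unsatisfiable

Constraints 1, 3, 7, 8, and 12 give x2 − x4 ≥ 0, x4 − x5 ≥ 1, x5 − x6 ≥ 0, x6 − x1 ≥ 0, x1 − x2 ≥ 0.
Adding all 5 inequalities: the left sides telescope to 0, and the right sides sum to 0 + 1 + 0 + 0 + 0 = 1. So 0 ≥ 1, which is false.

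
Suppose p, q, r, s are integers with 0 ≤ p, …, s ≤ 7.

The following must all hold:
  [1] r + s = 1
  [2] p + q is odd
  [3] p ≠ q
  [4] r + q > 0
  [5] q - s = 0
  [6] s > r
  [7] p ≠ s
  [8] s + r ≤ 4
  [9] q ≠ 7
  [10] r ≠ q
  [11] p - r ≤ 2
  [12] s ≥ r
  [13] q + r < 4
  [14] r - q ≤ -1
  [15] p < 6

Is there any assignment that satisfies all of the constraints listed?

Satisfiable

Setting (p, q, r, s) = (0, 1, 0, 1) satisfies everything: constraint 1: r + s = 1; constraint 4: r + q = 1; constraint 5: q - s = 0, and the others follow.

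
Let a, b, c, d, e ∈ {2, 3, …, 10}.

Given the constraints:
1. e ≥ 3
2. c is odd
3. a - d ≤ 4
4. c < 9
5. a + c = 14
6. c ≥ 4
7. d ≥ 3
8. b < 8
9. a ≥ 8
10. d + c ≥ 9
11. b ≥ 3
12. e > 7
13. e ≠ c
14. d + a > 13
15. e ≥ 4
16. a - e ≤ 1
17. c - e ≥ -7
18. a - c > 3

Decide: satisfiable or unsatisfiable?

Take a = 9, b = 5, c = 5, d = 6, e = 9. Then constraint 3: a - d = 3; constraint 5: a + c = 14, and every other listed constraint is also met.

Satisfiable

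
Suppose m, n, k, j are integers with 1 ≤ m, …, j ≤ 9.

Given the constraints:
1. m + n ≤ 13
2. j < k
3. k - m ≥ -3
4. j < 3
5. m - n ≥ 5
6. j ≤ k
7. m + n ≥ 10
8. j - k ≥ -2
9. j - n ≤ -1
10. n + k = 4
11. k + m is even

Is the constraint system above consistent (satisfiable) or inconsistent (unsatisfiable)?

Unsatisfiable

Constraints 3, 5, 8, and 9 give m − n ≥ 5, n − j ≥ 1, j − k ≥ -2, k − m ≥ -3.
Adding all 4 inequalities: the left sides telescope to 0, and the right sides sum to 5 + 1 + (-2) + (-3) = 1. So 0 ≥ 1, which is false.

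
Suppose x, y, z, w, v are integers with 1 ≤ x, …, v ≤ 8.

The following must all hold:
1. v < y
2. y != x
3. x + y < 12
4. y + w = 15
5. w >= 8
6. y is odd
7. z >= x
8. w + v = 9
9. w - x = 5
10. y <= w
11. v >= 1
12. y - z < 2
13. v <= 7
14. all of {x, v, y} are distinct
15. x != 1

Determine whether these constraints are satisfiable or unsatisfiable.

One satisfying assignment is x = 3, y = 7, z = 8, w = 8, v = 1.
For the less obvious constraints — constraint 3: x + y = 10; constraint 4: y + w = 15; constraint 8: w + v = 9 — and the others hold by inspection.

Satisfiable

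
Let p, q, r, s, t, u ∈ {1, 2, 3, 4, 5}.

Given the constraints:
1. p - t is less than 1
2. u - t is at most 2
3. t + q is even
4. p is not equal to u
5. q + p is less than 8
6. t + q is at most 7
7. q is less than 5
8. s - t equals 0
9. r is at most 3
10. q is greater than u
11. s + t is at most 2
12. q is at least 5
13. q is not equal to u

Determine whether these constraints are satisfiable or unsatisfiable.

Unsatisfiable

From constraint 12: q ≥ 5. From constraint 7: q ≤ 4. But 4 < 5, so no value of q works.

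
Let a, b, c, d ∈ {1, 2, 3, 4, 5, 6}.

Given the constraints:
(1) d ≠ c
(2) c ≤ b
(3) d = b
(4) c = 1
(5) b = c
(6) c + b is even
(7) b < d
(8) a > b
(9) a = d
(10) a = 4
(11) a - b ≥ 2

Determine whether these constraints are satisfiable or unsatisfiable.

Unsatisfiable

Constraint 10 fixes a = 4 and constraint 4 fixes c = 1. Constraints 3, 5, and 9 give a = d = b = c, so a = c. But 4 ≠ 1 — contradiction.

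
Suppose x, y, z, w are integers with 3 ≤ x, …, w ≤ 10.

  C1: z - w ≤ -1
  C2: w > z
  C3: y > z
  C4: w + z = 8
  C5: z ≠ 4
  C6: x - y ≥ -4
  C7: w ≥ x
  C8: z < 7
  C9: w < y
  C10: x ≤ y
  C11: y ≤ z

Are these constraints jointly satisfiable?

Constraints 2, 9, and 11 give w < y, y ≤ z, z < w. Chaining: w < y ≤ z < w, which forces w < w — impossible.

Unsatisfiable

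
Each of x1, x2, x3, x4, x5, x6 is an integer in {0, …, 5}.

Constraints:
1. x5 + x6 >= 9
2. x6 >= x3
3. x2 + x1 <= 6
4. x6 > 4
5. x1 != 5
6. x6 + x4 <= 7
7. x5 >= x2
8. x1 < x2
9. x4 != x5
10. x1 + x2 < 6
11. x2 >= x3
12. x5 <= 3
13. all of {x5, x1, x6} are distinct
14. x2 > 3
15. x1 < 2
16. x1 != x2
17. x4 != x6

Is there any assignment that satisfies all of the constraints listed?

Unsatisfiable

From constraint 14: x2 ≥ 4. From constraints 7 and 12: x2 ≤ x5 and x5 ≤ 3, so x2 ≤ 3. But 3 < 4, so no value of x2 works.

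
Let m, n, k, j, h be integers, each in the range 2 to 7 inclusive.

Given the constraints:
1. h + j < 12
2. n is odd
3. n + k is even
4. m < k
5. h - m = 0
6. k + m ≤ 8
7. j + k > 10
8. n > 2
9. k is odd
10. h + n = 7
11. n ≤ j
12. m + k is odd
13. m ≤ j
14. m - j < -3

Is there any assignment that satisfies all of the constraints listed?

Satisfiable

Take m = 2, n = 5, k = 5, j = 7, h = 2. Then constraint 1: h + j = 9; constraint 5: h - m = 0, and every other listed constraint is also met.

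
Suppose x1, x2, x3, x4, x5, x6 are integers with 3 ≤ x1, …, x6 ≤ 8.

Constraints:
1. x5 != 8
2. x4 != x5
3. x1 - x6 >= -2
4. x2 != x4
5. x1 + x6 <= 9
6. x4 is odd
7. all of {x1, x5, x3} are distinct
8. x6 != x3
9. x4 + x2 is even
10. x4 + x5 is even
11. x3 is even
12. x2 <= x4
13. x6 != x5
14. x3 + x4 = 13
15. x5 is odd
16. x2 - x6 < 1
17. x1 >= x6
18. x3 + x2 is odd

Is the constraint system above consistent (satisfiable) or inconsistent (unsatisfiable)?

Try x1 = 4, x2 = 3, x3 = 6, x4 = 7, x5 = 3, x6 = 4.
Check constraint 3: x1 - x6 = 0; constraint 5: x1 + x6 = 8; constraint 14: x3 + x4 = 13. The remaining constraints are straightforward to verify.

Satisfiable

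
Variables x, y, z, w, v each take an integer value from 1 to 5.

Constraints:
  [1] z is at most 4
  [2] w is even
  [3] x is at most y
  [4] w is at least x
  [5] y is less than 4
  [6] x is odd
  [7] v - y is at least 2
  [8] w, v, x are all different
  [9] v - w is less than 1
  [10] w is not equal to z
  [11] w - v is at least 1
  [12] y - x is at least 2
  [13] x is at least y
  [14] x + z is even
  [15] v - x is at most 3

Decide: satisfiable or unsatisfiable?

Constraints 7, 12, and 15 give x − v ≥ -3, v − y ≥ 2, y − x ≥ 2.
Adding all 3 inequalities: the left sides telescope to 0, and the right sides sum to (-3) + 2 + 2 = 1. So 0 ≥ 1, which is false.

Unsatisfiable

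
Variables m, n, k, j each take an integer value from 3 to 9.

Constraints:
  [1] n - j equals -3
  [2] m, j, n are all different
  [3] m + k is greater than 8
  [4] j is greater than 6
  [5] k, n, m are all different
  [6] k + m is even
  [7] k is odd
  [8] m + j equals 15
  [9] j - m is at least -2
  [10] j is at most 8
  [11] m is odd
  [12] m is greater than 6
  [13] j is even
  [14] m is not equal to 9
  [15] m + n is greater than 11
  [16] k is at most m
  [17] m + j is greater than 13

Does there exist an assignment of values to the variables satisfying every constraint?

Satisfiable

The assignment m = 7, n = 5, k = 3, j = 8 works:
  constraint 1 holds since n - j = -3.
  constraint 3 holds since m + k = 10.
The rest check out directly.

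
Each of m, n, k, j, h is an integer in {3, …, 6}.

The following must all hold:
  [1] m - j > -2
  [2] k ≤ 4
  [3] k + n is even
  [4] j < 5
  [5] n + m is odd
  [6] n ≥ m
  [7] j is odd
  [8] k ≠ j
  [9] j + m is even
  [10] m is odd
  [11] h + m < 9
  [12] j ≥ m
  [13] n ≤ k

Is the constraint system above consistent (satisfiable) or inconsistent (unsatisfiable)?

Try m = 3, n = 4, k = 4, j = 3, h = 3.
Check constraint 1: m - j = 0; constraint 3: k + n = 8 is even; constraint 11: h + m = 6. The remaining constraints are straightforward to verify.

Satisfiable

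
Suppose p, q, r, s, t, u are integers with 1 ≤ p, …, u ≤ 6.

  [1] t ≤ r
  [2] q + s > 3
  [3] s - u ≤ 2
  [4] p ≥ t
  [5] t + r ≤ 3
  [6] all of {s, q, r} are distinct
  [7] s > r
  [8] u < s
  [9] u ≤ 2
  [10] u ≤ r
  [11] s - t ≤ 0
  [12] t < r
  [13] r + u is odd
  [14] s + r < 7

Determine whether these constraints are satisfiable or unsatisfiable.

Constraints 7, 11, and 12 give s ≤ t, t < r, r < s. Chaining: s ≤ t < r < s, which forces s < s — impossible.

Unsatisfiable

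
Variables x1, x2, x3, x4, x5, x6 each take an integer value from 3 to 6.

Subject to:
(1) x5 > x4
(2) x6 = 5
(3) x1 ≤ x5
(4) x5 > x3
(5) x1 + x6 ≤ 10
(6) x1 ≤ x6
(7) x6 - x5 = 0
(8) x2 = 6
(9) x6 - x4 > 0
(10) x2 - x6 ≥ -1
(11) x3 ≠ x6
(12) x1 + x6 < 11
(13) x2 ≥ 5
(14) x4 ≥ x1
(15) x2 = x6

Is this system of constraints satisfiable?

Unsatisfiable

Constraint 8 fixes x2 = 6 and constraint 2 fixes x6 = 5, but constraint 15 requires x2 = x6. Since 6 ≠ 5, contradiction.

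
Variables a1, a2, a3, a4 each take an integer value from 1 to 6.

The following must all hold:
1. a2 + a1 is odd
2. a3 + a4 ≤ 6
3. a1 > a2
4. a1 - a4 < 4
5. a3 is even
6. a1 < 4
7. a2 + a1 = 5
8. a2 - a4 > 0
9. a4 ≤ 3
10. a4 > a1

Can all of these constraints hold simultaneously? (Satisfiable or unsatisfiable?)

Constraints 3, 8, and 10 give a1 < a4, a4 < a2, a2 < a1. Chaining: a1 < a4 < a2 < a1, which forces a1 < a1 — impossible.

Unsatisfiable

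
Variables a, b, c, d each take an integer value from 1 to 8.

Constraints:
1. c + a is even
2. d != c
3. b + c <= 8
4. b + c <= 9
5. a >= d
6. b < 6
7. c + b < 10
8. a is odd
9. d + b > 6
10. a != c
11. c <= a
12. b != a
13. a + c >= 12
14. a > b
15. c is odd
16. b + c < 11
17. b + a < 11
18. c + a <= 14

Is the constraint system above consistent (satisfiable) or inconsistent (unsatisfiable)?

Take a = 7, b = 3, c = 5, d = 4. Then constraint 3: b + c = 8; constraint 4: b + c = 8; constraint 7: c + b = 8, and every other listed constraint is also met.

Satisfiable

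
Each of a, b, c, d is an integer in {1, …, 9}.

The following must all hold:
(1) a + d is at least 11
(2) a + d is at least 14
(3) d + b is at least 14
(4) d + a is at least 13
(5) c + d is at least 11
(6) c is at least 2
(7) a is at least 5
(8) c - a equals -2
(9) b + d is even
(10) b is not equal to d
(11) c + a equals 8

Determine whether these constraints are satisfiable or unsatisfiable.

Take a = 5, b = 5, c = 3, d = 9. Then constraint 1: a + d = 14; constraint 2: a + d = 14; constraint 3: d + b = 14, and every other listed constraint is also met.

Satisfiable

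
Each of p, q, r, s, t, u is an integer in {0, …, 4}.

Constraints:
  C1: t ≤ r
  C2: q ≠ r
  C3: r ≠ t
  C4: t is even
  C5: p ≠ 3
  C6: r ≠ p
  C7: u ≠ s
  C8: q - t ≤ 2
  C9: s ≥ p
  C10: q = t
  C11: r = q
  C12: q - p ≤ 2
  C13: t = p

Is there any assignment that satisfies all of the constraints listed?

Unsatisfiable

From constraints 10, 11, and 13, r = q = t = p, so r = p. But constraint 6 says r ≠ p. Contradiction.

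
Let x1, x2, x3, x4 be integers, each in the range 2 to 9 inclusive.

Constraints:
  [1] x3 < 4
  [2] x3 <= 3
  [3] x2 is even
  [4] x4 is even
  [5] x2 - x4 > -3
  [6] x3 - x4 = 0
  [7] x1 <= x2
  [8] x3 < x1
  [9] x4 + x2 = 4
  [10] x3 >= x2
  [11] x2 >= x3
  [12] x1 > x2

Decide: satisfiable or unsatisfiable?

Constraints 7, 8, and 10 give x2 ≤ x3, x3 < x1, x1 ≤ x2. Chaining: x2 ≤ x3 < x1 ≤ x2, which forces x2 < x2 — impossible.

Unsatisfiable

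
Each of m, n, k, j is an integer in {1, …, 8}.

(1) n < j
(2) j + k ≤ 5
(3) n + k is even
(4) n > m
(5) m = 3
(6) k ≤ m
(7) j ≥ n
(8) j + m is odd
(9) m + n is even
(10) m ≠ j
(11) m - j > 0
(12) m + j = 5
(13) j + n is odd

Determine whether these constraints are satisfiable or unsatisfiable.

Unsatisfiable

Constraints 1, 4, and 11 give m < n, n < j, j < m. Chaining: m < n < j < m, which forces m < m — impossible.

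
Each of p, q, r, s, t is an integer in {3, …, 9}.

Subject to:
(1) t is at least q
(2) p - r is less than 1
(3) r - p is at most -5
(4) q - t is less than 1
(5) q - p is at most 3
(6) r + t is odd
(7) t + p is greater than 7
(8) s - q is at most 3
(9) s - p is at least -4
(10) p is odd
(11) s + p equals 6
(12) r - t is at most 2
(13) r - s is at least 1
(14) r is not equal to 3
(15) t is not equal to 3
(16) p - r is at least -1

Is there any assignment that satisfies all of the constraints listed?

Unsatisfiable

Constraints 3, 9, and 13 give s − p ≥ -4, p − r ≥ 5, r − s ≥ 1.
Adding all 3 inequalities: the left sides telescope to 0, and the right sides sum to (-4) + 5 + 1 = 2. So 0 ≥ 2, which is false.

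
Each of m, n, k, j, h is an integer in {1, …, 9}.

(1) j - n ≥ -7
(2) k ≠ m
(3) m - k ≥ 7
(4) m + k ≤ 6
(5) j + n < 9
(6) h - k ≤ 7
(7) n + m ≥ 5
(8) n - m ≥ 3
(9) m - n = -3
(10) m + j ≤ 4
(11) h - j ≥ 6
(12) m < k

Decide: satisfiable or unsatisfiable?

Unsatisfiable

Constraints 1, 3, 6, 8, and 11 give k − h ≥ -7, h − j ≥ 6, j − n ≥ -7, n − m ≥ 3, m − k ≥ 7.
Adding all 5 inequalities: the left sides telescope to 0, and the right sides sum to (-7) + 6 + (-7) + 3 + 7 = 2. So 0 ≥ 2, which is false.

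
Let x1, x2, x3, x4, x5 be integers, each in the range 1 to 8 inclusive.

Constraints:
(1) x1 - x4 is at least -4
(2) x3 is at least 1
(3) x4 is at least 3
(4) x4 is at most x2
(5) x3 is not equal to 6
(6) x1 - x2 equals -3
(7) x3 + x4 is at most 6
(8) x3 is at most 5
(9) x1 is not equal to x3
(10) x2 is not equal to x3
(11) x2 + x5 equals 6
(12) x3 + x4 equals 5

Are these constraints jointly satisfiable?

The assignment x1 = 2, x2 = 5, x3 = 1, x4 = 4, x5 = 1 works:
  constraint 1 holds since x1 - x4 = -2.
  constraint 6 holds since x1 - x2 = -3.
The rest check out directly.

Satisfiable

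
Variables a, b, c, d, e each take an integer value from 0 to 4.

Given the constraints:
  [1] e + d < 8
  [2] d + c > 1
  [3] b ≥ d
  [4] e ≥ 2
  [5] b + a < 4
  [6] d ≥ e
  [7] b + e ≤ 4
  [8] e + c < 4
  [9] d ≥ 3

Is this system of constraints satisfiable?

Unsatisfiable

From constraints 3 and 9: b ≥ d ≥ 3. From constraint 4: e ≥ 2. Hence b + e ≥ 5. But constraint 7 requires b + e ≤ 4, and 4 < 5. Contradiction.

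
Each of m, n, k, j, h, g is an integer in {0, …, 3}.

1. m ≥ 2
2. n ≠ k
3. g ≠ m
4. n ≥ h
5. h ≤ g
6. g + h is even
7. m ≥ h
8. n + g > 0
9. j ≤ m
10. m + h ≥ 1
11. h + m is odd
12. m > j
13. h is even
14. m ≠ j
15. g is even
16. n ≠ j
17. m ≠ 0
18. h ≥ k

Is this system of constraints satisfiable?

The assignment m = 3, n = 2, k = 0, j = 1, h = 0, g = 0 works:
  constraint 8 holds since n + g = 2.
  constraint 10 holds since m + h = 3.
The rest check out directly.

Satisfiable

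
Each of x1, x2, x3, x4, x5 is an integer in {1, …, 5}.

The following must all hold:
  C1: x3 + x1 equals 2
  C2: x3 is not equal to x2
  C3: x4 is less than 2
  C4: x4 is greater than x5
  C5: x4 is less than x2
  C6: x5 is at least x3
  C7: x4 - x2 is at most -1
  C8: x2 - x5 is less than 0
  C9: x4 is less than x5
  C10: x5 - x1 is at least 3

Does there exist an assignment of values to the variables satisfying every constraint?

Unsatisfiable

Constraints 4, 7, and 8 give x4 < x2, x2 < x5, x5 < x4. Chaining: x4 < x2 < x5 < x4, which forces x4 < x4 — impossible.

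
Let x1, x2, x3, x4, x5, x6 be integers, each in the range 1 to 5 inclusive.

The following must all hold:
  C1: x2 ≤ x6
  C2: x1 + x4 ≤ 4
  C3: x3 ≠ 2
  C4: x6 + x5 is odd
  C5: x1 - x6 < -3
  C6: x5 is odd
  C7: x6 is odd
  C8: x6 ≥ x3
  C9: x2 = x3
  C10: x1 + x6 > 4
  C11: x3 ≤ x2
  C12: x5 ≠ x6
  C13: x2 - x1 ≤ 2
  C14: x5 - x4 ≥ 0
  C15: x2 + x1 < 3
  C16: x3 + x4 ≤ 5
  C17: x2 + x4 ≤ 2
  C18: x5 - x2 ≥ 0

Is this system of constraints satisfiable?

Constraint 7 makes x6 odd and constraint 6 makes x5 odd, so x6 + x5 must be even. Constraint 4 says x6 + x5 is odd — contradiction.

Unsatisfiable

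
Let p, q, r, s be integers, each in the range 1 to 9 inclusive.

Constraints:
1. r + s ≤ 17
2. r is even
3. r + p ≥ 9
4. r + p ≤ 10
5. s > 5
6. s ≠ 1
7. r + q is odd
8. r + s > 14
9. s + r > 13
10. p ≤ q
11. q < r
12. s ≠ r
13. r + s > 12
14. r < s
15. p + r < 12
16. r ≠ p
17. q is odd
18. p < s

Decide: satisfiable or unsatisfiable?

Satisfiable

One satisfying assignment is p = 3, q = 5, r = 6, s = 9.
For the less obvious constraints — constraint 1: r + s = 15; constraint 3: r + p = 9; constraint 4: r + p = 9 — and the others hold by inspection.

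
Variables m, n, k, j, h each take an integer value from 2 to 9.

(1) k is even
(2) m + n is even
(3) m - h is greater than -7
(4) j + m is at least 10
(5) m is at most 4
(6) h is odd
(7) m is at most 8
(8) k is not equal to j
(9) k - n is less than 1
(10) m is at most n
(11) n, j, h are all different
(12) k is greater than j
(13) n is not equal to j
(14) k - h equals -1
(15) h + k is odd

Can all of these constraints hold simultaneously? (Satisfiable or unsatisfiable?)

Satisfiable

Try m = 4, n = 8, k = 8, j = 7, h = 9.
Check constraint 3: m - h = -5; constraint 4: j + m = 11. The remaining constraints are straightforward to verify.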